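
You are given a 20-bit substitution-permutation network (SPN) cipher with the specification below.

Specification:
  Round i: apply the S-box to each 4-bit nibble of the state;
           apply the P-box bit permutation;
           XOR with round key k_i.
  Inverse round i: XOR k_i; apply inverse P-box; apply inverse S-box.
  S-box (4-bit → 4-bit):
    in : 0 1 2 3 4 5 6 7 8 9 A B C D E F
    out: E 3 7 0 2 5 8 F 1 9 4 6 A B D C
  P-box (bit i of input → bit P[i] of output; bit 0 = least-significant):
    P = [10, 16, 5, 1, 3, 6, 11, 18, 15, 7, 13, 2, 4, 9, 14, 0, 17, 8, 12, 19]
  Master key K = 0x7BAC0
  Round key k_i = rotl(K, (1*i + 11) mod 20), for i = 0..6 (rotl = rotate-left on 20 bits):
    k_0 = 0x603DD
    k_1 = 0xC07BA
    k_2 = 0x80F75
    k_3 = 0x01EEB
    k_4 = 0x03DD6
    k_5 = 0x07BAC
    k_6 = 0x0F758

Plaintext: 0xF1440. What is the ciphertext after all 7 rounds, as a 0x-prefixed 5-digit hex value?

s_0 = plaintext = 0xF1440
s_1 = Round(s_0, k_0) = 0xF112F
s_2 = Round(s_1, k_1) = 0x49D40
s_3 = Round(s_2, k_2) = 0x98E82
s_4 = Round(s_3, k_3) = 0xBBAD7
s_5 = Round(s_4, k_4) = 0x54ABC
s_6 = Round(s_5, k_5) = 0x341EE
s_7 = Round(s_6, k_6) = 0x479F2

0x479F2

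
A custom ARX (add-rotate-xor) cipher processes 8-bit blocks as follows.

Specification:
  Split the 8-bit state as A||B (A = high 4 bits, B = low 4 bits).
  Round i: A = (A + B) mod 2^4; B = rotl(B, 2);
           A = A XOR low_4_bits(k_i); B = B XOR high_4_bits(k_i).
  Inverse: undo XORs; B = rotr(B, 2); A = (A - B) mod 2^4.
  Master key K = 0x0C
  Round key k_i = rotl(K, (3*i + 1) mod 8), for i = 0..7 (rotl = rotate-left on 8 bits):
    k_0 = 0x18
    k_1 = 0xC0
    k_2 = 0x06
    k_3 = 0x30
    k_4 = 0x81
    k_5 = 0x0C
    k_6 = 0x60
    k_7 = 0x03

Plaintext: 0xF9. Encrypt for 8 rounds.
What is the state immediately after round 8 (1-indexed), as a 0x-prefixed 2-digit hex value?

0xC9

s_0 = plaintext = 0xF9
s_1 = Round(s_0, k_0) = 0x07
s_2 = Round(s_1, k_1) = 0x71
s_3 = Round(s_2, k_2) = 0xE4
s_4 = Round(s_3, k_3) = 0x22
s_5 = Round(s_4, k_4) = 0x50
s_6 = Round(s_5, k_5) = 0x90
s_7 = Round(s_6, k_6) = 0x96
s_8 = Round(s_7, k_7) = 0xC9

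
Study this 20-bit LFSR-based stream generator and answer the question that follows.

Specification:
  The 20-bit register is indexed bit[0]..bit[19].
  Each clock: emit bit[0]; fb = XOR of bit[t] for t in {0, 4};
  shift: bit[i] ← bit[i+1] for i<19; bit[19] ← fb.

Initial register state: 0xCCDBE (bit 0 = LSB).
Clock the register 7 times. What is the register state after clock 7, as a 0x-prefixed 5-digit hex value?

reg_0 = 0xCCDBE
clock 1: out=0, reg = 0xE66DF
clock 2: out=1, reg = 0x7336F
clock 3: out=1, reg = 0xB99B7
clock 4: out=1, reg = 0x5CCDB
clock 5: out=1, reg = 0x2E66D
clock 6: out=1, reg = 0x97336
clock 7: out=0, reg = 0xCB99B

0xCB99B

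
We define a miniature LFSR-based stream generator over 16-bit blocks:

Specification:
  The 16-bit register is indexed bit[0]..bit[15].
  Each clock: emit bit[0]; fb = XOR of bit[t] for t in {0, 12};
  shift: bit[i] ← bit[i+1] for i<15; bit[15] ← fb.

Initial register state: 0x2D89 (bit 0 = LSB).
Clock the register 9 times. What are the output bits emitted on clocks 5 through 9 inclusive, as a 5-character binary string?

00011

reg_0 = 0x2D89
clock 1: out=1, reg = 0x96C4
clock 2: out=0, reg = 0xCB62
clock 3: out=0, reg = 0x65B1
clock 4: out=1, reg = 0xB2D8
clock 5: out=0, reg = 0xD96C
clock 6: out=0, reg = 0xECB6
clock 7: out=0, reg = 0x765B
clock 8: out=1, reg = 0x3B2D
clock 9: out=1, reg = 0x1D96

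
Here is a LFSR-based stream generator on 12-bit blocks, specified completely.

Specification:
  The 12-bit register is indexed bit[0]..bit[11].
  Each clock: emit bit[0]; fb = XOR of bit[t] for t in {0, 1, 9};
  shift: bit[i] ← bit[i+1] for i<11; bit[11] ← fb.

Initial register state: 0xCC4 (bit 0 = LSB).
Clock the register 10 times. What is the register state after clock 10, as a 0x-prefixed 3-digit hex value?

reg_0 = 0xCC4
clock 1: out=0, reg = 0x662
clock 2: out=0, reg = 0x331
clock 3: out=1, reg = 0x198
clock 4: out=0, reg = 0x0CC
clock 5: out=0, reg = 0x066
clock 6: out=0, reg = 0x833
clock 7: out=1, reg = 0x419
clock 8: out=1, reg = 0xA0C
clock 9: out=0, reg = 0xD06
clock 10: out=0, reg = 0xE83

0xE83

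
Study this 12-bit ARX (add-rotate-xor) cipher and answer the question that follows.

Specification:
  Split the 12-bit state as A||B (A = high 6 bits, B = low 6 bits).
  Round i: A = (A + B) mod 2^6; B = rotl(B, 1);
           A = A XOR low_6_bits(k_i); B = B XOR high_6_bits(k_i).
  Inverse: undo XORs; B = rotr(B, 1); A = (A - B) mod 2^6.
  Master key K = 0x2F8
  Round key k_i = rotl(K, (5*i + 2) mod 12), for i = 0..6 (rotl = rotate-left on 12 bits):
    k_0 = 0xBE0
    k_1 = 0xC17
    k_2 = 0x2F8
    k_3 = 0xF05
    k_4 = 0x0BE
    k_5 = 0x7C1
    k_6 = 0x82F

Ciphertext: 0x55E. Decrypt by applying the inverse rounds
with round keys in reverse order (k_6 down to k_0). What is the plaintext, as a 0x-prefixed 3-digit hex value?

0x1D5

s_0 = ciphertext = 0x55E
s_1 = InvRound(s_0, k_6) = 0x6DF
s_2 = InvRound(s_1, k_5) = 0x680
s_3 = InvRound(s_2, k_4) = 0x8C1
s_4 = InvRound(s_3, k_3) = 0xA3E
s_5 = InvRound(s_4, k_2) = 0x5BA
s_6 = InvRound(s_5, k_1) = 0xF05
s_7 = InvRound(s_6, k_0) = 0x1D5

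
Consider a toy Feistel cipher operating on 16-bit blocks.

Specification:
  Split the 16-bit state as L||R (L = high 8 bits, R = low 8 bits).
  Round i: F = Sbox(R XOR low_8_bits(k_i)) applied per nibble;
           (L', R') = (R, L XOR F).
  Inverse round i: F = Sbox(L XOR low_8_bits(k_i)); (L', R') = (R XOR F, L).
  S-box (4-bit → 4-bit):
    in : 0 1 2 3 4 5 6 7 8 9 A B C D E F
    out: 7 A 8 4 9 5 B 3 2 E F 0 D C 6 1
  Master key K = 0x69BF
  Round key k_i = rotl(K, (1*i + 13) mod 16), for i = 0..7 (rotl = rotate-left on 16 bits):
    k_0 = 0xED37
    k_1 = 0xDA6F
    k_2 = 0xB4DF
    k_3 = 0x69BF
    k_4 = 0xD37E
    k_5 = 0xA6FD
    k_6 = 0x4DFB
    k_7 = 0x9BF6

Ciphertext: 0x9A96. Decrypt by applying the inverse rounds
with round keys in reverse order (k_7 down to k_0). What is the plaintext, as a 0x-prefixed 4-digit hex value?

s_0 = ciphertext = 0x9A96
s_1 = InvRound(s_0, k_7) = 0x2B9A
s_2 = InvRound(s_1, k_6) = 0x5D2B
s_3 = InvRound(s_2, k_5) = 0xDC5D
s_4 = InvRound(s_3, k_4) = 0xA5DC
s_5 = InvRound(s_4, k_3) = 0x73A5
s_6 = InvRound(s_5, k_2) = 0x5873
s_7 = InvRound(s_6, k_1) = 0x3058
s_8 = InvRound(s_7, k_0) = 0x2B30

0x2B30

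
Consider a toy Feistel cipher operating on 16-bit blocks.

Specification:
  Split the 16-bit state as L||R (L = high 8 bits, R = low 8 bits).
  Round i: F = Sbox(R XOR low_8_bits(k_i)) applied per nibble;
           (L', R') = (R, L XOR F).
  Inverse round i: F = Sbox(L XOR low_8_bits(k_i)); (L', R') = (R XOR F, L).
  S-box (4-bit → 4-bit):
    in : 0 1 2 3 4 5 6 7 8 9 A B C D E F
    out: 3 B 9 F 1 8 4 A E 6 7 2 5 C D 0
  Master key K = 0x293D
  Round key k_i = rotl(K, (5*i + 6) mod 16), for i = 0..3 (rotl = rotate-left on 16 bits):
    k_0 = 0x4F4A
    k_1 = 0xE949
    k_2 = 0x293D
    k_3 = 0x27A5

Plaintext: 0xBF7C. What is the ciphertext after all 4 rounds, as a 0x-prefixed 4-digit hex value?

0xE556

s_0 = plaintext = 0xBF7C
s_1 = Round(s_0, k_0) = 0x7C4B
s_2 = Round(s_1, k_1) = 0x4B45
s_3 = Round(s_2, k_2) = 0x45E5
s_4 = Round(s_3, k_3) = 0xE556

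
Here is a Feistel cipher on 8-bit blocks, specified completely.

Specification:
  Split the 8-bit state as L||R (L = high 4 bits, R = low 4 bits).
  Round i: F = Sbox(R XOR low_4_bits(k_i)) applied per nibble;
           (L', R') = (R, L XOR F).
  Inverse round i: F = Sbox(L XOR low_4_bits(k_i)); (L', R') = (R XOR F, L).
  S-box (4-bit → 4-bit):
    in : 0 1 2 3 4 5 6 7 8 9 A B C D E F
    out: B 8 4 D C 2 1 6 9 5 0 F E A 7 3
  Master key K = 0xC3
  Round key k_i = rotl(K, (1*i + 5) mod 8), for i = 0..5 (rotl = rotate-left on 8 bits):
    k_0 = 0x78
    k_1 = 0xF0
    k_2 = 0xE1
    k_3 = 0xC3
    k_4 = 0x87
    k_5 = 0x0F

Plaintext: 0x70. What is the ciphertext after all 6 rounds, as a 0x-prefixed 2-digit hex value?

0x8F

s_0 = plaintext = 0x70
s_1 = Round(s_0, k_0) = 0x0E
s_2 = Round(s_1, k_1) = 0xE7
s_3 = Round(s_2, k_2) = 0x7F
s_4 = Round(s_3, k_3) = 0xF9
s_5 = Round(s_4, k_4) = 0x98
s_6 = Round(s_5, k_5) = 0x8F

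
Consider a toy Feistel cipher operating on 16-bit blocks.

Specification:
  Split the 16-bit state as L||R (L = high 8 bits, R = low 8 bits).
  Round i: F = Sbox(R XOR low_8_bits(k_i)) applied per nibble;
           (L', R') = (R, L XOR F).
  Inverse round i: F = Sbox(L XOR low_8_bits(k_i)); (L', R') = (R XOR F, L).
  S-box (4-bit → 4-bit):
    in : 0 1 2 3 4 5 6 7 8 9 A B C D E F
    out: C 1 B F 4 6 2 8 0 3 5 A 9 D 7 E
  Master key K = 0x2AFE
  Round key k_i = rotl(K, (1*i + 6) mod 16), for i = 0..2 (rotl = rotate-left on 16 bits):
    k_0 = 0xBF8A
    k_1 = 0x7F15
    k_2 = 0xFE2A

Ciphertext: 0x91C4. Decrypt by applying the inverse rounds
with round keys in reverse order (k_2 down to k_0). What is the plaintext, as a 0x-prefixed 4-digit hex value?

0x5F1B

s_0 = ciphertext = 0x91C4
s_1 = InvRound(s_0, k_2) = 0x6E91
s_2 = InvRound(s_1, k_1) = 0x1B6E
s_3 = InvRound(s_2, k_0) = 0x5F1B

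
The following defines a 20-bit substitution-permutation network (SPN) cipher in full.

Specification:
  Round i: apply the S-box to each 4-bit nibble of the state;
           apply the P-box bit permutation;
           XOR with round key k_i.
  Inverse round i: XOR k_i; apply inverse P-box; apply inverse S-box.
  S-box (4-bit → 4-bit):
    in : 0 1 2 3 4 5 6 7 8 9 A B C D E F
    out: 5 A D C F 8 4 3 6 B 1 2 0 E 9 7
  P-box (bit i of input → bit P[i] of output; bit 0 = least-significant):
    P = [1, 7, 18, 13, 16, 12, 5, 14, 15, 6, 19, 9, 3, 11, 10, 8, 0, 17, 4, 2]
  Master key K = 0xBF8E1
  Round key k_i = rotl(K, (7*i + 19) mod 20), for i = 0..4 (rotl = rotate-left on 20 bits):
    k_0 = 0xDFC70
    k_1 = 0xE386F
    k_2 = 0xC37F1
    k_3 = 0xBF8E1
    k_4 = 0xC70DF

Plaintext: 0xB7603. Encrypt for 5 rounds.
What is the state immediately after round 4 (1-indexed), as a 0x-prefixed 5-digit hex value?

0xAD8AB

s_0 = plaintext = 0xB7603
s_1 = Round(s_0, k_0) = 0x2D458
s_2 = Round(s_1, k_1) = 0x2F7BA
s_3 = Round(s_2, k_2) = 0xCABAE
s_4 = Round(s_3, k_3) = 0xAD8AB
s_5 = Round(s_4, k_4) = 0x57D1E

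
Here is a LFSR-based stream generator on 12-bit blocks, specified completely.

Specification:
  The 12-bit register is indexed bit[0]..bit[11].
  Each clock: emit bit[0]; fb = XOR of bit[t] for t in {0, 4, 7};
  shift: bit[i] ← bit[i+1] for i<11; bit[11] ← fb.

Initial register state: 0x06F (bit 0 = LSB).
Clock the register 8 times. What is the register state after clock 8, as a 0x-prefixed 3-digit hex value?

reg_0 = 0x06F
clock 1: out=1, reg = 0x837
clock 2: out=1, reg = 0x41B
clock 3: out=1, reg = 0x20D
clock 4: out=1, reg = 0x906
clock 5: out=0, reg = 0x483
clock 6: out=1, reg = 0x241
clock 7: out=1, reg = 0x920
clock 8: out=0, reg = 0x490

0x490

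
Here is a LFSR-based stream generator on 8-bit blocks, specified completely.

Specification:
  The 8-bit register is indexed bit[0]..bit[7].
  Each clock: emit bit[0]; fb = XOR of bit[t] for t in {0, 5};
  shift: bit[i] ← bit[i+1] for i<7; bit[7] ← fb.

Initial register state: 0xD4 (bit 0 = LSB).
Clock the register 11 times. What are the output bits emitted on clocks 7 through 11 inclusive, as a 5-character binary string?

reg_0 = 0xD4
clock 1: out=0, reg = 0x6A
clock 2: out=0, reg = 0xB5
clock 3: out=1, reg = 0x5A
clock 4: out=0, reg = 0x2D
clock 5: out=1, reg = 0x16
clock 6: out=0, reg = 0x0B
clock 7: out=1, reg = 0x85
clock 8: out=1, reg = 0xC2
clock 9: out=0, reg = 0x61
clock 10: out=1, reg = 0x30
clock 11: out=0, reg = 0x98

11010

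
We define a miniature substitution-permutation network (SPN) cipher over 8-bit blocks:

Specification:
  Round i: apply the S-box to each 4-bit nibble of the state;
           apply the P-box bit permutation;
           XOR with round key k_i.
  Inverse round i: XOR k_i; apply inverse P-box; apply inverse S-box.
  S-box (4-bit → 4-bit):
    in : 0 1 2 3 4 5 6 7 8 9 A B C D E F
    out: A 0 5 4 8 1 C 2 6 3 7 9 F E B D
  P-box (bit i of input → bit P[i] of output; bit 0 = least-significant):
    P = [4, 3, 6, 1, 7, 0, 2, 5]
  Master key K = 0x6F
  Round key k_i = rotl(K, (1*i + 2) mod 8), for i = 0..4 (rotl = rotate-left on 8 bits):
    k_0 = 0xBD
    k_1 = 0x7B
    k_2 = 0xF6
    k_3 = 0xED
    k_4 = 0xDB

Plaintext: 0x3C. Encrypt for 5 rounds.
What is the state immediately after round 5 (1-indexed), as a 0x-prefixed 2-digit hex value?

s_0 = plaintext = 0x3C
s_1 = Round(s_0, k_0) = 0xE3
s_2 = Round(s_1, k_1) = 0x9A
s_3 = Round(s_2, k_2) = 0x2F
s_4 = Round(s_3, k_3) = 0x3B
s_5 = Round(s_4, k_4) = 0xCD

0xCD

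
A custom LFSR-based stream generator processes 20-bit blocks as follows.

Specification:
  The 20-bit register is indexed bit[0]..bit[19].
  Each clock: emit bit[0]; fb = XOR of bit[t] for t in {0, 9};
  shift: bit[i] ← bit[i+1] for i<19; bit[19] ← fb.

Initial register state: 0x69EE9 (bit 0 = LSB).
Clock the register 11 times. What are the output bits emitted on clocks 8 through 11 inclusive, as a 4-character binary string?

1011

reg_0 = 0x69EE9
clock 1: out=1, reg = 0x34F74
clock 2: out=0, reg = 0x9A7BA
clock 3: out=0, reg = 0xCD3DD
clock 4: out=1, reg = 0x669EE
clock 5: out=0, reg = 0x334F7
clock 6: out=1, reg = 0x99A7B
clock 7: out=1, reg = 0x4CD3D
clock 8: out=1, reg = 0xA669E
clock 9: out=0, reg = 0xD334F
clock 10: out=1, reg = 0x699A7
clock 11: out=1, reg = 0xB4CD3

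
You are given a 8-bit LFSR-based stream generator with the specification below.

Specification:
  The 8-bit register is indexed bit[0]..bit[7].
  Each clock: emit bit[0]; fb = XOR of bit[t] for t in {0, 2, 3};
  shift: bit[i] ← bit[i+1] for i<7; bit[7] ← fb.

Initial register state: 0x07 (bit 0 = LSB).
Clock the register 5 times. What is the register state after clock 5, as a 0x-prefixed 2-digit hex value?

0x30

reg_0 = 0x07
clock 1: out=1, reg = 0x03
clock 2: out=1, reg = 0x81
clock 3: out=1, reg = 0xC0
clock 4: out=0, reg = 0x60
clock 5: out=0, reg = 0x30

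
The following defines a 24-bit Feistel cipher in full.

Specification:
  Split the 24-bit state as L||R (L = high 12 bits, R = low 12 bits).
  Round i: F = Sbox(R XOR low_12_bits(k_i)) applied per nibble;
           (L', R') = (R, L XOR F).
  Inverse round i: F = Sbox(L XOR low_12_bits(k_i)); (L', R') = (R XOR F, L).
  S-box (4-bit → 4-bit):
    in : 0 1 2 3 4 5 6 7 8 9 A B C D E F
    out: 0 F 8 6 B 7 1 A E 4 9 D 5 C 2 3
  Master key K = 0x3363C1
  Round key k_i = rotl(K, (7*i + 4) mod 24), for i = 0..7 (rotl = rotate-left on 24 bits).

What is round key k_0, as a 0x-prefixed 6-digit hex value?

K = 0x3363C1
k_0 = rotl(K, (7*0+4) mod 24) = rotl(K, 4) = 0x363C13

0x363C13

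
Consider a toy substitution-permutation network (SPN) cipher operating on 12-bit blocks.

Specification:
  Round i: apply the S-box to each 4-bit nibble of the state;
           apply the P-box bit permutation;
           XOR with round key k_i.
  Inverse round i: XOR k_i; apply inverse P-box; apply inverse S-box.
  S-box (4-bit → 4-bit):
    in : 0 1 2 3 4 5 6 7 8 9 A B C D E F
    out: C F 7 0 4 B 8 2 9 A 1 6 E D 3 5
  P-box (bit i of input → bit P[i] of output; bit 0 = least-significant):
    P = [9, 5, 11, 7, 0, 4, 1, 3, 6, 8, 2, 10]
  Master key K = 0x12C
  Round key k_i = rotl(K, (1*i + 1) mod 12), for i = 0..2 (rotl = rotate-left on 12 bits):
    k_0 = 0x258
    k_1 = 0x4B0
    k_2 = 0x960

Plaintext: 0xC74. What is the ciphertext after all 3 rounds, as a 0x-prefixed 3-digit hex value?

s_0 = plaintext = 0xC74
s_1 = Round(s_0, k_0) = 0xF4C
s_2 = Round(s_1, k_1) = 0xC56
s_3 = Round(s_2, k_2) = 0xCFD

0xCFD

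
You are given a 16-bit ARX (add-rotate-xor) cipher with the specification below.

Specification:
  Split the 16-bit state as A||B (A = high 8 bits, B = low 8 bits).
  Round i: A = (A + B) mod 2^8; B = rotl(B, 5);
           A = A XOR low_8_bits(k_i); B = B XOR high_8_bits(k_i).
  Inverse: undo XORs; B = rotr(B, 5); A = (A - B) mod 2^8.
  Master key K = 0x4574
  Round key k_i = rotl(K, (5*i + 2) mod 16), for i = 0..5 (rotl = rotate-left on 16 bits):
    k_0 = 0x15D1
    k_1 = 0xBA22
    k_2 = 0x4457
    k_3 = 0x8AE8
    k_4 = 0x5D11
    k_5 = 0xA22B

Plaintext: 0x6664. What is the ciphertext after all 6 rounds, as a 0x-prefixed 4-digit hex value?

0x6A99

s_0 = plaintext = 0x6664
s_1 = Round(s_0, k_0) = 0x1B99
s_2 = Round(s_1, k_1) = 0x9689
s_3 = Round(s_2, k_2) = 0x4875
s_4 = Round(s_3, k_3) = 0x5524
s_5 = Round(s_4, k_4) = 0x68D9
s_6 = Round(s_5, k_5) = 0x6A99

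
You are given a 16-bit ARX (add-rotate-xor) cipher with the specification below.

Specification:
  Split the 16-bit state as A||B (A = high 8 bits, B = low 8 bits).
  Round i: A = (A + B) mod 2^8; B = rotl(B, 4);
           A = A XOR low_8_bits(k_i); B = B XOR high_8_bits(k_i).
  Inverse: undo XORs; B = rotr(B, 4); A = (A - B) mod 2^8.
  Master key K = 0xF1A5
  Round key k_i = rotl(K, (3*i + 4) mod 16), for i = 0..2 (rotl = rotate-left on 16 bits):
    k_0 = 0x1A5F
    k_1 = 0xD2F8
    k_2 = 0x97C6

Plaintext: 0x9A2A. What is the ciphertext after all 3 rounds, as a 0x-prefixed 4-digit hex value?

0xC202

s_0 = plaintext = 0x9A2A
s_1 = Round(s_0, k_0) = 0x9BB8
s_2 = Round(s_1, k_1) = 0xAB59
s_3 = Round(s_2, k_2) = 0xC202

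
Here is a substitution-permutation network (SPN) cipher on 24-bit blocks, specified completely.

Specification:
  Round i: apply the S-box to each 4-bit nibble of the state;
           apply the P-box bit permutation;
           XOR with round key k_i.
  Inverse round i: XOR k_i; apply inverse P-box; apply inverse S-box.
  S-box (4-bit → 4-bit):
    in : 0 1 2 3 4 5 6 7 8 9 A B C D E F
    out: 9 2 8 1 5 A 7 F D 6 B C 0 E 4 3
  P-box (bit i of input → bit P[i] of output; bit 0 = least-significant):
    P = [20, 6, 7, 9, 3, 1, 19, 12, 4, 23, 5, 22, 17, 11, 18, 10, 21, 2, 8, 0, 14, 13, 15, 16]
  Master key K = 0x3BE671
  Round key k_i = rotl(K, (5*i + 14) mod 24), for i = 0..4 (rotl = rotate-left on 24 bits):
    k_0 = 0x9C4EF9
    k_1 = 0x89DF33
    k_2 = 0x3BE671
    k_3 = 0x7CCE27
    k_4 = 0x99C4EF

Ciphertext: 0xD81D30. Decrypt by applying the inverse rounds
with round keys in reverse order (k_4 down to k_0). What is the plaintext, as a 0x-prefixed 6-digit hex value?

0xBC9A6D

s_0 = ciphertext = 0xD81D30
s_1 = InvRound(s_0, k_4) = 0x8D10A9
s_2 = InvRound(s_1, k_3) = 0x8F55A8
s_3 = InvRound(s_2, k_2) = 0x98EF07
s_4 = InvRound(s_3, k_1) = 0x51C423
s_5 = InvRound(s_4, k_0) = 0xBC9A6D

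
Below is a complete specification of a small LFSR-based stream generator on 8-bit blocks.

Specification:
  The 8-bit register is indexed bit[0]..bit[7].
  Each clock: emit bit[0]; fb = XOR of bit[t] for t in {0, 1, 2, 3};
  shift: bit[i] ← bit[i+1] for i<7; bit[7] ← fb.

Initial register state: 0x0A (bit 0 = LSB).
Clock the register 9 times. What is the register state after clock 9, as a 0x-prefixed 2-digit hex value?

0x46

reg_0 = 0x0A
clock 1: out=0, reg = 0x05
clock 2: out=1, reg = 0x02
clock 3: out=0, reg = 0x81
clock 4: out=1, reg = 0xC0
clock 5: out=0, reg = 0x60
clock 6: out=0, reg = 0x30
clock 7: out=0, reg = 0x18
clock 8: out=0, reg = 0x8C
clock 9: out=0, reg = 0x46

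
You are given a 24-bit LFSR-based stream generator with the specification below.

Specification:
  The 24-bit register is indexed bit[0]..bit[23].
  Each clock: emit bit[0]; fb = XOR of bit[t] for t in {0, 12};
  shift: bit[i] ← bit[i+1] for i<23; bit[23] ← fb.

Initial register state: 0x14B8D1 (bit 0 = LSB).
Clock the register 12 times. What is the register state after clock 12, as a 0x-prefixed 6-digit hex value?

reg_0 = 0x14B8D1
clock 1: out=1, reg = 0x0A5C68
clock 2: out=0, reg = 0x852E34
clock 3: out=0, reg = 0x42971A
clock 4: out=0, reg = 0xA14B8D
clock 5: out=1, reg = 0xD0A5C6
clock 6: out=0, reg = 0x6852E3
clock 7: out=1, reg = 0x342971
clock 8: out=1, reg = 0x9A14B8
clock 9: out=0, reg = 0xCD0A5C
clock 10: out=0, reg = 0x66852E
clock 11: out=0, reg = 0x334297
clock 12: out=1, reg = 0x99A14B

0x99A14B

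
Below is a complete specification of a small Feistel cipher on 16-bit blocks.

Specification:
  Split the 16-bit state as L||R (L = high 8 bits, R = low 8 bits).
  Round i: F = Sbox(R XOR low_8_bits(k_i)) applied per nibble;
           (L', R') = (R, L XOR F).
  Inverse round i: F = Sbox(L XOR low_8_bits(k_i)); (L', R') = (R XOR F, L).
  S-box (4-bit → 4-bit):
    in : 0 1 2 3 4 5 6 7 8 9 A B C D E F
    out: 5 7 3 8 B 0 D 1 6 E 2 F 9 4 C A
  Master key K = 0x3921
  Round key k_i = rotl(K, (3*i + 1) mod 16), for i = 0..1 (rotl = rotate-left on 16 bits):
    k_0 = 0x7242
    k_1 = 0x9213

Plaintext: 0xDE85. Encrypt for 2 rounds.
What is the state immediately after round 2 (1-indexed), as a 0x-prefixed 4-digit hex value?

0x4F8C

s_0 = plaintext = 0xDE85
s_1 = Round(s_0, k_0) = 0x854F
s_2 = Round(s_1, k_1) = 0x4F8C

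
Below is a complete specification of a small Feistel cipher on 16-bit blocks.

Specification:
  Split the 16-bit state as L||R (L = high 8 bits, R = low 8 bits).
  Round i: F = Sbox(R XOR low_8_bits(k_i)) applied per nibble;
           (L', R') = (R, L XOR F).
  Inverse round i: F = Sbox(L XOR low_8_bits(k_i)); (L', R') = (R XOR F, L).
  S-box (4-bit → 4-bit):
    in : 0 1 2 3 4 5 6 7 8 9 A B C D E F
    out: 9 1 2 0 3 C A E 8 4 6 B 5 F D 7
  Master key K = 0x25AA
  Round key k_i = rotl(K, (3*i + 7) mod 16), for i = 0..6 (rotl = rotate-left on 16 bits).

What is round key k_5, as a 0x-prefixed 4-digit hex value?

0x6A89

K = 0x25AA
k_0 = rotl(K, (3*0+7) mod 16) = rotl(K, 7) = 0xD512
k_1 = rotl(K, (3*1+7) mod 16) = rotl(K, 10) = 0xA896
k_2 = rotl(K, (3*2+7) mod 16) = rotl(K, 13) = 0x44B5
k_3 = rotl(K, (3*3+7) mod 16) = rotl(K, 0) = 0x25AA
k_4 = rotl(K, (3*4+7) mod 16) = rotl(K, 3) = 0x2D51
k_5 = rotl(K, (3*5+7) mod 16) = rotl(K, 6) = 0x6A89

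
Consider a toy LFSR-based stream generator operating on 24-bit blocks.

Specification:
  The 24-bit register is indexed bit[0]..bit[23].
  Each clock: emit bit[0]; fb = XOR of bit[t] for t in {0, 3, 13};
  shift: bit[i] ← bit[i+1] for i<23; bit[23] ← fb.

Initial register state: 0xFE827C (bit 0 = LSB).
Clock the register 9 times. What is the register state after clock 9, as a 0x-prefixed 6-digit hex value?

reg_0 = 0xFE827C
clock 1: out=0, reg = 0xFF413E
clock 2: out=0, reg = 0xFFA09F
clock 3: out=1, reg = 0xFFD04F
clock 4: out=1, reg = 0x7FE827
clock 5: out=1, reg = 0x3FF413
clock 6: out=1, reg = 0x1FFA09
clock 7: out=1, reg = 0x8FFD04
clock 8: out=0, reg = 0xC7FE82
clock 9: out=0, reg = 0xE3FF41

0xE3FF41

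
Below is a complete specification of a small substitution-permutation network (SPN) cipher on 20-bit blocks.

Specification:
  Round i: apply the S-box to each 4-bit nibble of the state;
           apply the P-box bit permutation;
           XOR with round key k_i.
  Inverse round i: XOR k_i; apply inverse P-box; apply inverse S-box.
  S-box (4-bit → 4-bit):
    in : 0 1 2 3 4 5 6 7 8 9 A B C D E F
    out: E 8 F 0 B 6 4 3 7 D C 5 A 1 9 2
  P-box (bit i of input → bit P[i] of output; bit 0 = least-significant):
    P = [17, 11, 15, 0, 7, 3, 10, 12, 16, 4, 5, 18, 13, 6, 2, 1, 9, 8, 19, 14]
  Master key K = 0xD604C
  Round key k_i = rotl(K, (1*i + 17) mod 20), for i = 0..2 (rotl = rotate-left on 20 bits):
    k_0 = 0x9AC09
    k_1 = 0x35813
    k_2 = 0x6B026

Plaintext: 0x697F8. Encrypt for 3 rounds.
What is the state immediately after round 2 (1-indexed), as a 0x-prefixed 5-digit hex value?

0xC0345

s_0 = plaintext = 0x697F8
s_1 = Round(s_0, k_0) = 0x20417
s_2 = Round(s_1, k_1) = 0xC0345
s_3 = Round(s_2, k_2) = 0x669E8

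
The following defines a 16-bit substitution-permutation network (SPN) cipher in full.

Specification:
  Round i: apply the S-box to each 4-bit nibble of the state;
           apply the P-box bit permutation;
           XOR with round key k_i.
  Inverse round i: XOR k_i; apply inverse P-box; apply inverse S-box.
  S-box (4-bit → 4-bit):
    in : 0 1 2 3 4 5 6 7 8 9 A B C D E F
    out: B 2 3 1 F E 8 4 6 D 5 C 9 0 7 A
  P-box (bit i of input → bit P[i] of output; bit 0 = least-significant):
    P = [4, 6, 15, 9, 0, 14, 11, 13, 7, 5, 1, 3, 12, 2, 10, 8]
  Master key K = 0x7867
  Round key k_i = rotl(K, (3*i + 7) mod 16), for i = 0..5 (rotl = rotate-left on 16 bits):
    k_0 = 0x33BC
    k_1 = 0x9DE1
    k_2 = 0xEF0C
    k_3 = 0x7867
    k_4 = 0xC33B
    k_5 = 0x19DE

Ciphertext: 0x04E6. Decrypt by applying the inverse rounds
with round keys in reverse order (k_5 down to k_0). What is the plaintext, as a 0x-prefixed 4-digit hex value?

0x97BF

s_0 = ciphertext = 0x04E6
s_1 = InvRound(s_0, k_5) = 0x9F73
s_2 = InvRound(s_1, k_4) = 0xA681
s_3 = InvRound(s_2, k_3) = 0xEE85
s_4 = InvRound(s_3, k_2) = 0x6C3D
s_5 = InvRound(s_4, k_1) = 0x0CFE
s_6 = InvRound(s_5, k_0) = 0x97BF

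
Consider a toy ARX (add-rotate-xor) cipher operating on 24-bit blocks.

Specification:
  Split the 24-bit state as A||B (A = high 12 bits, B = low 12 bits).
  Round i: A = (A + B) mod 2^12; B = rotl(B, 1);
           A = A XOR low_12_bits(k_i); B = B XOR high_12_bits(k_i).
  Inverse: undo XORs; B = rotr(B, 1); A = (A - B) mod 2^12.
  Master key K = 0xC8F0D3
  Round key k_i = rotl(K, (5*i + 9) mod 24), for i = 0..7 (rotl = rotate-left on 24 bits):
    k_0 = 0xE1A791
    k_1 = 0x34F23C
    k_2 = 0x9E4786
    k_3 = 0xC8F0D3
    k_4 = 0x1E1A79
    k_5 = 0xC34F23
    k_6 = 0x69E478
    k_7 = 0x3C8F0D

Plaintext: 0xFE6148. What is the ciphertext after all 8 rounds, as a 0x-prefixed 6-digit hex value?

s_0 = plaintext = 0xFE6148
s_1 = Round(s_0, k_0) = 0x6BFC8A
s_2 = Round(s_1, k_1) = 0x175A5A
s_3 = Round(s_2, k_2) = 0xC49D51
s_4 = Round(s_3, k_3) = 0x94962C
s_5 = Round(s_4, k_4) = 0x50CDB9
s_6 = Round(s_5, k_5) = 0xDE6747
s_7 = Round(s_6, k_6) = 0x155810
s_8 = Round(s_7, k_7) = 0x6683E9

0x6683E9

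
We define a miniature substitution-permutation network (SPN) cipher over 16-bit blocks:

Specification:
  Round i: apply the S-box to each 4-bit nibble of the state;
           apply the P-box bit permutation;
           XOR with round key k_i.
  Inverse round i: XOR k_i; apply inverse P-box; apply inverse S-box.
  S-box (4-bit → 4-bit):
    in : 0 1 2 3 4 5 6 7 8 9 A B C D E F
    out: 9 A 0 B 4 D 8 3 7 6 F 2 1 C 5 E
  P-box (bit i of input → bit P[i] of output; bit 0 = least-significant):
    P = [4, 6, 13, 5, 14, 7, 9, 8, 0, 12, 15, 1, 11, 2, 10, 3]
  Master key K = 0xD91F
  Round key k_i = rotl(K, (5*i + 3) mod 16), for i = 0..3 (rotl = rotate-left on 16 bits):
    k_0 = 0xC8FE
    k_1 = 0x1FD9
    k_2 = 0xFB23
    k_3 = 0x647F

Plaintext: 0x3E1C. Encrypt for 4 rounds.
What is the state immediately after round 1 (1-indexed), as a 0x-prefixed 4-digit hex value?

0x4163

s_0 = plaintext = 0x3E1C
s_1 = Round(s_0, k_0) = 0x4163
s_2 = Round(s_1, k_1) = 0x0AAB
s_3 = Round(s_2, k_2) = 0x20E8
s_4 = Round(s_3, k_3) = 0x062C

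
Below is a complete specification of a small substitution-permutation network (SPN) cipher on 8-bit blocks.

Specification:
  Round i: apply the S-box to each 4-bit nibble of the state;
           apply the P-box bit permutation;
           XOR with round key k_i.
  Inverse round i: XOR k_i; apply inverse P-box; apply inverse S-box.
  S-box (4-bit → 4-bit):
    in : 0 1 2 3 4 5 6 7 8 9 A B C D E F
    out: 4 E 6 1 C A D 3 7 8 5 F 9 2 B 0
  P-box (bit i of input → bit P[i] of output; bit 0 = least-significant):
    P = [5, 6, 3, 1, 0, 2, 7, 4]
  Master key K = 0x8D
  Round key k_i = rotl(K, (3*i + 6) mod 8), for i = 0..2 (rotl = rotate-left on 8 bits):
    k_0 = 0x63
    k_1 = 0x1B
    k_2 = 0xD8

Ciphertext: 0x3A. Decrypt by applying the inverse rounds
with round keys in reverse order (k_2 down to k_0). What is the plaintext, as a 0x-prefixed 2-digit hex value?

0x20

s_0 = ciphertext = 0x3A
s_1 = InvRound(s_0, k_2) = 0x0E
s_2 = InvRound(s_1, k_1) = 0xEF
s_3 = InvRound(s_2, k_0) = 0x20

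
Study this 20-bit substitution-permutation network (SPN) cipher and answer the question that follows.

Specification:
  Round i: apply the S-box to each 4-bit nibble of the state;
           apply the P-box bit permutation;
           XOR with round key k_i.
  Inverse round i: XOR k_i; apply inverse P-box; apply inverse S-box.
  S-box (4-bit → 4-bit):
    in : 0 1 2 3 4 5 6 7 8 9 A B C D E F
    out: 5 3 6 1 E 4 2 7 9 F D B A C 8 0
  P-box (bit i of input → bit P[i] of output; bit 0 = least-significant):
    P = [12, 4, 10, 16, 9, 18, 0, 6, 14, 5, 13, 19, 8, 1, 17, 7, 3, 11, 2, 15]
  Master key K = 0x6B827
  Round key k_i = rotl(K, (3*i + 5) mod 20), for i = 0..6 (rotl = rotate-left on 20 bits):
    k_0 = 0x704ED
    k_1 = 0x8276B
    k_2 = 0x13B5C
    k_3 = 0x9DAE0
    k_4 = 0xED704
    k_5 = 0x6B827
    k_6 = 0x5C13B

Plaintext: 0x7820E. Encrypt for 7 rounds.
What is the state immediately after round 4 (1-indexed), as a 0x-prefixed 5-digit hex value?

s_0 = plaintext = 0x7820E
s_1 = Round(s_0, k_0) = 0x62F40
s_2 = Round(s_1, k_1) = 0xE3B28
s_3 = Round(s_2, k_2) = 0xCEA7D
s_4 = Round(s_3, k_3) = 0x43461
s_5 = Round(s_4, k_4) = 0x26E30
s_6 = Round(s_5, k_5) = 0xEA621
s_7 = Round(s_6, k_6) = 0x3508A

0x43461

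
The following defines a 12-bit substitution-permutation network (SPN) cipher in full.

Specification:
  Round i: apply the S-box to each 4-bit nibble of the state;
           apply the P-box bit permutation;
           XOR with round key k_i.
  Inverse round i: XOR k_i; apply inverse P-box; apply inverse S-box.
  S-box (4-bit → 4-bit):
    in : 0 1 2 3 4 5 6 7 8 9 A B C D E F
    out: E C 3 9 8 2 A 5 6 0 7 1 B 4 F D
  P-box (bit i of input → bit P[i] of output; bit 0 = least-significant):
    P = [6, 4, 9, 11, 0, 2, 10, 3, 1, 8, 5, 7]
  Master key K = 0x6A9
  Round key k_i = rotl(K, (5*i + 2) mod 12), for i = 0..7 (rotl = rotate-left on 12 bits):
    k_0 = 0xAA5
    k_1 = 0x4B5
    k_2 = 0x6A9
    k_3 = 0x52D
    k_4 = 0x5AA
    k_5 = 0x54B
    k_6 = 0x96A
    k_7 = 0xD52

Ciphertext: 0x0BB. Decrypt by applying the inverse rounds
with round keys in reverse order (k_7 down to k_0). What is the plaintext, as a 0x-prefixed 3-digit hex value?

s_0 = ciphertext = 0x0BB
s_1 = InvRound(s_0, k_7) = 0x0F3
s_2 = InvRound(s_1, k_6) = 0x636
s_3 = InvRound(s_2, k_5) = 0x8CA
s_4 = InvRound(s_3, k_4) = 0x8D3
s_5 = InvRound(s_4, k_3) = 0xE0C
s_6 = InvRound(s_5, k_2) = 0x124
s_7 = InvRound(s_6, k_1) = 0x675
s_8 = InvRound(s_7, k_0) = 0x4DC

0x4DC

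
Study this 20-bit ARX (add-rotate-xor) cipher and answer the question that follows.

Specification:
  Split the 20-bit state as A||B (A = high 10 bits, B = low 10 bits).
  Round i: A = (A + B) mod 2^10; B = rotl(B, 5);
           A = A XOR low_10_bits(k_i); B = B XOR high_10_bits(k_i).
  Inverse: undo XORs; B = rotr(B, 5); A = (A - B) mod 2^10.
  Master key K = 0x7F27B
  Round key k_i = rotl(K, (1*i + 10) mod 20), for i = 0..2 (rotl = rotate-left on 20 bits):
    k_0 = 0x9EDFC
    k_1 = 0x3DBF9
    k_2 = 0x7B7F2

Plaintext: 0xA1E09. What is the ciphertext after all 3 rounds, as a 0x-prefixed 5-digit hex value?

0xCA061

s_0 = plaintext = 0xA1E09
s_1 = Round(s_0, k_0) = 0x5B34B
s_2 = Round(s_1, k_1) = 0xD398C
s_3 = Round(s_2, k_2) = 0xCA061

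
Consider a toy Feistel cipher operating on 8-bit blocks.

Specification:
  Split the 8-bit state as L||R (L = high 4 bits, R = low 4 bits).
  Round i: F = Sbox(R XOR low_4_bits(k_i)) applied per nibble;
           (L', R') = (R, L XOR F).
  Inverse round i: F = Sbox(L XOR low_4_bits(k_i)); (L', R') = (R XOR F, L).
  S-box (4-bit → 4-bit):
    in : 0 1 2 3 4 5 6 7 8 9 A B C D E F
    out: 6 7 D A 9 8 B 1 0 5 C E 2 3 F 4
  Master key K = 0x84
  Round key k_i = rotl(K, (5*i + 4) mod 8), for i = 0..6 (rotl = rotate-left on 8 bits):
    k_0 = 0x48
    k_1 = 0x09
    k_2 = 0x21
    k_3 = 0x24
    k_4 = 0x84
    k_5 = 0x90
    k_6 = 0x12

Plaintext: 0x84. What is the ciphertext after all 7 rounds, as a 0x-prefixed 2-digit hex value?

s_0 = plaintext = 0x84
s_1 = Round(s_0, k_0) = 0x4A
s_2 = Round(s_1, k_1) = 0xAE
s_3 = Round(s_2, k_2) = 0xEE
s_4 = Round(s_3, k_3) = 0xE2
s_5 = Round(s_4, k_4) = 0x25
s_6 = Round(s_5, k_5) = 0x5A
s_7 = Round(s_6, k_6) = 0xA5

0xA5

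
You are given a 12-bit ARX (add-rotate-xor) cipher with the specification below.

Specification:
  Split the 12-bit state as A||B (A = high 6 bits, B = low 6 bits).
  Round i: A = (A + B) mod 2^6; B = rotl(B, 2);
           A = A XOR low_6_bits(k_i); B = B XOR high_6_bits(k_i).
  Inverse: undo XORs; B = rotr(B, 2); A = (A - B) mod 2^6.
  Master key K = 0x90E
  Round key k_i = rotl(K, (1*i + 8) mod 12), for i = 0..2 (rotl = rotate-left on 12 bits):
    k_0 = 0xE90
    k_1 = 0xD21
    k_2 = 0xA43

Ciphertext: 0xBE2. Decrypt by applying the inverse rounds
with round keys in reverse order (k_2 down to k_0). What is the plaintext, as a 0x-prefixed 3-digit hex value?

s_0 = ciphertext = 0xBE2
s_1 = InvRound(s_0, k_2) = 0xEB2
s_2 = InvRound(s_1, k_1) = 0xEA1
s_3 = InvRound(s_2, k_0) = 0xD36

0xD36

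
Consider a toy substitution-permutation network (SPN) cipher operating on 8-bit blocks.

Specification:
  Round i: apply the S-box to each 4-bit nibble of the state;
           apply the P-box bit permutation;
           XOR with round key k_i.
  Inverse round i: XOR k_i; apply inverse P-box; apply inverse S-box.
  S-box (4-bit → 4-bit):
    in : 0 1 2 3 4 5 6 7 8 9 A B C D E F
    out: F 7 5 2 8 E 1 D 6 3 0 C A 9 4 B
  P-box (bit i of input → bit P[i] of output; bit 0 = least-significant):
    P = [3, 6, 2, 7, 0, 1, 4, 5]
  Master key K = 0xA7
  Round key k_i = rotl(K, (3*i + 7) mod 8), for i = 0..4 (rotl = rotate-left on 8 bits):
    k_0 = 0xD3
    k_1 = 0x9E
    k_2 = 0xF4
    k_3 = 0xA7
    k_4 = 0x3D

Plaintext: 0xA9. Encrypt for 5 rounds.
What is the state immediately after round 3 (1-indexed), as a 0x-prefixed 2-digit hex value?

0xAF

s_0 = plaintext = 0xA9
s_1 = Round(s_0, k_0) = 0x9B
s_2 = Round(s_1, k_1) = 0x19
s_3 = Round(s_2, k_2) = 0xAF
s_4 = Round(s_3, k_3) = 0x6F
s_5 = Round(s_4, k_4) = 0xF4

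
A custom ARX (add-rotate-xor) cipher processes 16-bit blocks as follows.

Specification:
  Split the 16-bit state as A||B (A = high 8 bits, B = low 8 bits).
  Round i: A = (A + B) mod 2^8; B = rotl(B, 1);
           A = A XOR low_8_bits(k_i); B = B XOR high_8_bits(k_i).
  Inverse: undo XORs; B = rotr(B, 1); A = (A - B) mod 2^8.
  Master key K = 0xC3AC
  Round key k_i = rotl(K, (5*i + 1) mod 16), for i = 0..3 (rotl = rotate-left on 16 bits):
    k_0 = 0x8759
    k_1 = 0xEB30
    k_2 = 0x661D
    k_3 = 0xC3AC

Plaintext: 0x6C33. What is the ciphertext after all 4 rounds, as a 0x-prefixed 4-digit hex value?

0x74AF

s_0 = plaintext = 0x6C33
s_1 = Round(s_0, k_0) = 0xC6E1
s_2 = Round(s_1, k_1) = 0x9728
s_3 = Round(s_2, k_2) = 0xA236
s_4 = Round(s_3, k_3) = 0x74AF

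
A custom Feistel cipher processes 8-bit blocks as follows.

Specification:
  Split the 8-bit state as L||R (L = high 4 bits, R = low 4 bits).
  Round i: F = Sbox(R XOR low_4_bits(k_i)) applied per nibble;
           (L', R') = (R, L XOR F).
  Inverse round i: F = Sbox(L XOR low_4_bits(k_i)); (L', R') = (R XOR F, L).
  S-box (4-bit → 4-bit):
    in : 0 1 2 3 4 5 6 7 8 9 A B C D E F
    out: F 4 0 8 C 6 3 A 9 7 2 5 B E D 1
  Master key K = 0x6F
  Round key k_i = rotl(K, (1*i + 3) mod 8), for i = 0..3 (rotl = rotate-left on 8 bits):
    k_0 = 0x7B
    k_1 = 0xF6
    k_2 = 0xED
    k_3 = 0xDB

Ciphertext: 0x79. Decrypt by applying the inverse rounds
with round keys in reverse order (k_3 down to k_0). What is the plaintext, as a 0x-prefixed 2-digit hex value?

s_0 = ciphertext = 0x79
s_1 = InvRound(s_0, k_3) = 0x27
s_2 = InvRound(s_1, k_2) = 0x62
s_3 = InvRound(s_2, k_1) = 0xD6
s_4 = InvRound(s_3, k_0) = 0x5D

0x5D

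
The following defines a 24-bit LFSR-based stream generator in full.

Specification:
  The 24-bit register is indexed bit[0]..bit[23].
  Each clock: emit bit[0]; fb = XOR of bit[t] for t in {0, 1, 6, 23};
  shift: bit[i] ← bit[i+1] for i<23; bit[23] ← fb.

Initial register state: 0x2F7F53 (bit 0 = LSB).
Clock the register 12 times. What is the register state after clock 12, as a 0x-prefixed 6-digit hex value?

reg_0 = 0x2F7F53
clock 1: out=1, reg = 0x97BFA9
clock 2: out=1, reg = 0x4BDFD4
clock 3: out=0, reg = 0xA5EFEA
clock 4: out=0, reg = 0xD2F7F5
clock 5: out=1, reg = 0xE97BFA
clock 6: out=0, reg = 0xF4BDFD
clock 7: out=1, reg = 0xFA5EFE
clock 8: out=0, reg = 0xFD2F7F
clock 9: out=1, reg = 0x7E97BF
clock 10: out=1, reg = 0x3F4BDF
clock 11: out=1, reg = 0x9FA5EF
clock 12: out=1, reg = 0x4FD2F7

0x4FD2F7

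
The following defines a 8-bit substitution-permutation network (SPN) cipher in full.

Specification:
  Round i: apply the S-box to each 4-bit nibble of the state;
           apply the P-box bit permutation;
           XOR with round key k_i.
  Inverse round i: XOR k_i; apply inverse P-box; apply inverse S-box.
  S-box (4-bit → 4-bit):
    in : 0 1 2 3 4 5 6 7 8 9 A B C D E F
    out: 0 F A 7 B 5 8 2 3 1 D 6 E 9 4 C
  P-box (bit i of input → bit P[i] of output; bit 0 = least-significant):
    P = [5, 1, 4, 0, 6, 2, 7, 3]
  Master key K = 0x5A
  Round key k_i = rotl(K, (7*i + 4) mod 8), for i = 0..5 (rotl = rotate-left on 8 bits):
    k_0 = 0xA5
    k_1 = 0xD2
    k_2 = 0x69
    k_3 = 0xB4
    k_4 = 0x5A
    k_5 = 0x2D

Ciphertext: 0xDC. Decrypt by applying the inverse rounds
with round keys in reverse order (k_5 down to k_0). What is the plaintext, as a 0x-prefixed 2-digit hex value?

0xBA

s_0 = ciphertext = 0xDC
s_1 = InvRound(s_0, k_5) = 0x5A
s_2 = InvRound(s_1, k_4) = 0x00
s_3 = InvRound(s_2, k_3) = 0xB5
s_4 = InvRound(s_3, k_2) = 0x1E
s_5 = InvRound(s_4, k_1) = 0x10
s_6 = InvRound(s_5, k_0) = 0xBA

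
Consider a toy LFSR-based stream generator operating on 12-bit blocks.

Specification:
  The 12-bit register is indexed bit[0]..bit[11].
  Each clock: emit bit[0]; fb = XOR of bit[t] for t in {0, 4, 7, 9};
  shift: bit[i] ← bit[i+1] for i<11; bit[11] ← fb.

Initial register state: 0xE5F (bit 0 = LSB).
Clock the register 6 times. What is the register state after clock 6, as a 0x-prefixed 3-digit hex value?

0x279

reg_0 = 0xE5F
clock 1: out=1, reg = 0xF2F
clock 2: out=1, reg = 0x797
clock 3: out=1, reg = 0x3CB
clock 4: out=1, reg = 0x9E5
clock 5: out=1, reg = 0x4F2
clock 6: out=0, reg = 0x279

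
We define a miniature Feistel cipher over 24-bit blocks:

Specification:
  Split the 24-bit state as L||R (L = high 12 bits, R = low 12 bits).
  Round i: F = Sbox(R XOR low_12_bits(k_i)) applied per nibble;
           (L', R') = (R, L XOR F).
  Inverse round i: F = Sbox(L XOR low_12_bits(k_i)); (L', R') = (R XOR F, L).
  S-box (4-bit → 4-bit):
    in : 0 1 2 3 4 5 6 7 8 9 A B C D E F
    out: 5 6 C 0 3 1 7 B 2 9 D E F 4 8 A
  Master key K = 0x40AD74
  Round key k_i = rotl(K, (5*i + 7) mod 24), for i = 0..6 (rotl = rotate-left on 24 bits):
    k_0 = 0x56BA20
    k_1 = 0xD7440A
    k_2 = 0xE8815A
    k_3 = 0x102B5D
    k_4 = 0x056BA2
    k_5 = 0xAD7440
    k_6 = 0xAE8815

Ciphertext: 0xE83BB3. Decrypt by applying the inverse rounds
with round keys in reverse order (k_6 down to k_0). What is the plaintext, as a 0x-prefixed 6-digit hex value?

s_0 = ciphertext = 0xE83BB3
s_1 = InvRound(s_0, k_6) = 0xC24E83
s_2 = InvRound(s_1, k_5) = 0xCF0C24
s_3 = InvRound(s_2, k_4) = 0x738CF0
s_4 = InvRound(s_3, k_3) = 0x381738
s_5 = InvRound(s_4, k_2) = 0xB76381
s_6 = InvRound(s_5, k_1) = 0x93EB76
s_7 = InvRound(s_6, k_0) = 0xB1E93E

0xB1E93E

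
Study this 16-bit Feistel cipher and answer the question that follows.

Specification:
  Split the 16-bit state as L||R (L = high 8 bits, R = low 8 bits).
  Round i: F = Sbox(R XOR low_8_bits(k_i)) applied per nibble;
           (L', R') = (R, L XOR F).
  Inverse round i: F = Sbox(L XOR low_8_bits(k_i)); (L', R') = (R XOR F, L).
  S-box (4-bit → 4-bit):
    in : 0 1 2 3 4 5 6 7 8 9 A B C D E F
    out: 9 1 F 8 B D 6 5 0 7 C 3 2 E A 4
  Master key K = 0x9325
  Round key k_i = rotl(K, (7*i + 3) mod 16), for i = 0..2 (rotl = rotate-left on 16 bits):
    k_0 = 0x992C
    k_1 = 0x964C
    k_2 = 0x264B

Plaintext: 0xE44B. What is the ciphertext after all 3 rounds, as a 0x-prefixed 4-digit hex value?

s_0 = plaintext = 0xE44B
s_1 = Round(s_0, k_0) = 0x4B81
s_2 = Round(s_1, k_1) = 0x8165
s_3 = Round(s_2, k_2) = 0x657B

0x657B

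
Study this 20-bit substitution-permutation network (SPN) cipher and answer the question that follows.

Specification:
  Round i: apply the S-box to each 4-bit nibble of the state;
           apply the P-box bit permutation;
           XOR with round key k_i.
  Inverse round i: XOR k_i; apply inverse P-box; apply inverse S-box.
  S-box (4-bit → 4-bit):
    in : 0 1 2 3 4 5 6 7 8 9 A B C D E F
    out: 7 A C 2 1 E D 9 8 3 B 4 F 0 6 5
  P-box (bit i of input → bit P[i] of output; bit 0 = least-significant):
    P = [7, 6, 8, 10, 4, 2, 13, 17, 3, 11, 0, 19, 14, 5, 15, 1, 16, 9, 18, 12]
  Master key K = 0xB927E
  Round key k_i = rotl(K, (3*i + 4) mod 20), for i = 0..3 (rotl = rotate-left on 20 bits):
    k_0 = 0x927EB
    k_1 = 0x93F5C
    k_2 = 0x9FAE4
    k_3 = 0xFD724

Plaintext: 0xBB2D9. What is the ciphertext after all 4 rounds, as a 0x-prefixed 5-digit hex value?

s_0 = plaintext = 0xBB2D9
s_1 = Round(s_0, k_0) = 0x5A72A
s_2 = Round(s_1, k_1) = 0x749B6
s_3 = Round(s_2, k_2) = 0x8876C
s_4 = Round(s_3, k_3) = 0x5E2FE

0x5E2FE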